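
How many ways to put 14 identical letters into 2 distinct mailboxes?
C(14+2-1, 2-1) = C(15, 1) = 15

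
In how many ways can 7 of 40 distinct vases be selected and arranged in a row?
P(40,7) = 40!/(40-7)! = 93963542400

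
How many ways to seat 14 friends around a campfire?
Circular: fix one position, arrange the rest. (14-1)! = 6227020800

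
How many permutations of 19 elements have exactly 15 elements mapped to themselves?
Choose the 15 fixed points C(19,15) = 3876, derange the rest: !4 = Σ_{j=0}^{4} (-1)^j·4!/j! = 24 - 24 + 12 - 4 + 1 = 9. Product = 3876 × 9 = 34884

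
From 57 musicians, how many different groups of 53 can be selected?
C(57,53) = 57!/(53!×4!) = 395010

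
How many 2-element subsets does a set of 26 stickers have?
C(26,2) = 26!/(2!×24!) = 325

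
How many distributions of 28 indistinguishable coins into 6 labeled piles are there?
C(28+6-1, 6-1) = C(33, 5) = 237336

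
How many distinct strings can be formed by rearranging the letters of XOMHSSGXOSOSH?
13! / (3! × 1! × 1! × 2! × 2! × 4!) = 10810800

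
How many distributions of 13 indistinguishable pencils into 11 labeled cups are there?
C(13+11-1, 11-1) = C(23, 10) = 1144066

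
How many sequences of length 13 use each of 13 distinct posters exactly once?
13! = 6227020800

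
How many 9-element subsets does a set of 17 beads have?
C(17,9) = 17!/(9!×8!) = 24310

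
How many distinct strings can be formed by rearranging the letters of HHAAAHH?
7! / (4! × 3!) = 35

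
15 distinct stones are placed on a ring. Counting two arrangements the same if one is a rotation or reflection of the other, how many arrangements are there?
(15-1)!/2 = 87178291200/2 = 43589145600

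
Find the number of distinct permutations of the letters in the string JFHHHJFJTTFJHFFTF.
17! / (4! × 6! × 3! × 4!) = 142942800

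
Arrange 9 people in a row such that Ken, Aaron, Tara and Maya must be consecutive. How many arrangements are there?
Treat the 4 as one block: (9-4+1)! × 4! = 720 × 24 = 17280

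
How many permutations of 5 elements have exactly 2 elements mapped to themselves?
Choose the 2 fixed points C(5,2) = 10, derange the rest: !3 = Σ_{j=0}^{3} (-1)^j·3!/j! = 6 - 6 + 3 - 1 = 2. Product = 10 × 2 = 20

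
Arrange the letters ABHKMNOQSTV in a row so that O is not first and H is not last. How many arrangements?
By inclusion-exclusion: 11! - 2×(11-1)! + (11-2)! = 39916800 - 7257600 + 362880 = 33022080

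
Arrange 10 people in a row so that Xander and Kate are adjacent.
Treat as block: (10-1)! × 2! = 362880 × 2 = 725760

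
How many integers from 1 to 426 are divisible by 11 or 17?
⌊426/11⌋ + ⌊426/17⌋ - ⌊426/187⌋ = 38 + 25 - 2 = 61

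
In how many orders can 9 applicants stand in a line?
9! = 362880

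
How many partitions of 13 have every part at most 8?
Let r_j(i) = number of partitions of i into parts ≤ j, for i = 0..13. r_1(i) = 1 for all i; r_j(i) = r_{j-1}(i) + r_j(i-j). Rows j = 2..8: ≤2: 1 1 2 2 3 3 4 4 5 5 6 6 7 7; ≤3: 1 1 2 3 4 5 7 8 10 12 14 16 19 21; ≤4: 1 1 2 3 5 6 9 11 15 18 23 27 34 39; ≤5: 1 1 2 3 5 7 10 13 18 23 30 37 47 57; ≤6: 1 1 2 3 5 7 11 14 20 26 35 44 58 71; ≤7: 1 1 2 3 5 7 11 15 21 28 38 49 65 82; ≤8: 1 1 2 3 5 7 11 15 22 29 40 52 70 89. r_8(13) = 89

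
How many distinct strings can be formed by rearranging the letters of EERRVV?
6! / (2! × 2! × 2!) = 90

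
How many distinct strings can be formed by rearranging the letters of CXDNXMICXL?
10! / (1! × 1! × 1! × 3! × 2! × 1! × 1!) = 302400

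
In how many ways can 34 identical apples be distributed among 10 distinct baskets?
C(34+10-1, 10-1) = C(43, 9) = 563921995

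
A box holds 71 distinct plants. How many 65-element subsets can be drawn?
C(71,65) = 71!/(65!×6!) = 143218999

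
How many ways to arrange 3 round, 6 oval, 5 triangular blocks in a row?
14! / (3! × 6! × 5!) = 168168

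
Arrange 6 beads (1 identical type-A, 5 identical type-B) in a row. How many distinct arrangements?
6! / (1! × 5!) = 6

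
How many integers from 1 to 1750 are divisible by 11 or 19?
⌊1750/11⌋ + ⌊1750/19⌋ - ⌊1750/209⌋ = 159 + 92 - 8 = 243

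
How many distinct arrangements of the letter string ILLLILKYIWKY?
12! / (4! × 2! × 1! × 3! × 2!) = 831600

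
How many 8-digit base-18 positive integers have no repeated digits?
First digit: 17 choices (nonzero). Then descending: 17 × 17 × 16 × 15 × 14 × 13 × 12 × 11 = 1666304640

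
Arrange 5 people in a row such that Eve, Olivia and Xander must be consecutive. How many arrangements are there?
Treat the 3 as one block: (5-3+1)! × 3! = 6 × 6 = 36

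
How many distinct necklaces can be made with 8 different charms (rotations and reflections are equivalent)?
(8-1)!/2 = 5040/2 = 2520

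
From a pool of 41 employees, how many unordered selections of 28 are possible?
C(41,28) = 41!/(28!×13!) = 17620076360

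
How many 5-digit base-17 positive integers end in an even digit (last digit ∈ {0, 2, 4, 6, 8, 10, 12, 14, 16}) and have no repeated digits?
Last∈{0,2,4,6,8,10,12,14,16}. Last=0: 43680. Last nonzero: 8×15×P(15,3) = 327600. Total = 371280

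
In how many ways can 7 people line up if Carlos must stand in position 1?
Fix one position: (7-1)! = 720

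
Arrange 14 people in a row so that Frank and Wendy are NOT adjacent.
Total - adjacent = 14! - (14-1)!×2 = 87178291200 - 12454041600 = 74724249600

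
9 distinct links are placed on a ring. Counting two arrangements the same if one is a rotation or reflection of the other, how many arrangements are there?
(9-1)!/2 = 40320/2 = 20160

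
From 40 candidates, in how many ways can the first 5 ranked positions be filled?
P(40,5) = 40!/(40-5)! = 78960960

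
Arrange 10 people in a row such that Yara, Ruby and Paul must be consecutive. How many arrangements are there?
Treat the 3 as one block: (10-3+1)! × 3! = 40320 × 6 = 241920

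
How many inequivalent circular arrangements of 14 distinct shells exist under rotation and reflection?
(14-1)!/2 = 6227020800/2 = 3113510400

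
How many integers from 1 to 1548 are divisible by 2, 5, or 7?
⌊1548/2⌋+⌊1548/5⌋+⌊1548/7⌋ - ⌊1548/10⌋-⌊1548/14⌋-⌊1548/35⌋ + ⌊1548/70⌋ = 774+309+221 - 154-110-44 + 22 = 1018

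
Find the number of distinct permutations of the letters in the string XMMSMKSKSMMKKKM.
15! / (6! × 5! × 3! × 1!) = 2522520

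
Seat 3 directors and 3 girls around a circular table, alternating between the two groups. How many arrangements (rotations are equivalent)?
Fix one of the directors: (3-1)! ways for the remaining directors, × 3! ways for the girls = 2 × 6 = 12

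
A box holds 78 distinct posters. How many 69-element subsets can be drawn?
C(78,69) = 78!/(69!×9!) = 182364632450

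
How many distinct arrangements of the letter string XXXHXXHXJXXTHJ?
14! / (3! × 2! × 1! × 8!) = 180180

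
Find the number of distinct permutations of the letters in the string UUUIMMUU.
8! / (5! × 1! × 2!) = 168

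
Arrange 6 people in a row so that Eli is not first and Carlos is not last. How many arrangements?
By inclusion-exclusion: 6! - 2×(6-1)! + (6-2)! = 720 - 240 + 24 = 504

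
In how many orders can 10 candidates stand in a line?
10! = 3628800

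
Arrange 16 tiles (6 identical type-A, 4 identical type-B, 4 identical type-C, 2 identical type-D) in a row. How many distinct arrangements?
16! / (6! × 4! × 4! × 2!) = 25225200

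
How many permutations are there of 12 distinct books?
12! = 479001600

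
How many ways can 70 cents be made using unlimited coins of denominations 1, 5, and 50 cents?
Coefficient of x^70 in 1/(1-x^1) · 1/(1-x^5) · 1/(1-x^50). Case on j = number of 50-cent coins (j = 0..1); remainder r = 70 - 50j is made from {1,5} in ⌊r/5⌋+1 ways. r = 70, 20 → 15 + 5 = 20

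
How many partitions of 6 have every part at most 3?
Let r_j(i) = number of partitions of i into parts ≤ j, for i = 0..6. r_1(i) = 1 for all i; r_j(i) = r_{j-1}(i) + r_j(i-j). Rows j = 2..3: ≤2: 1 1 2 2 3 3 4; ≤3: 1 1 2 3 4 5 7. r_3(6) = 7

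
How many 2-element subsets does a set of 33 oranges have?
C(33,2) = 33!/(2!×31!) = 528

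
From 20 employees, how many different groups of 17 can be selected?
C(20,17) = 20!/(17!×3!) = 1140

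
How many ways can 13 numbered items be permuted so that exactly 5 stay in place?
Choose the 5 fixed points C(13,5) = 1287, derange the rest: !8 = Σ_{j=0}^{8} (-1)^j·8!/j! = 40320 - 40320 + 20160 - 6720 + 1680 - 336 + 56 - 8 + 1 = 14833. Product = 1287 × 14833 = 19090071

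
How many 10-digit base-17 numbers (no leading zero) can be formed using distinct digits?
First digit: 16 choices (nonzero). Then descending: 16 × 16 × 15 × 14 × 13 × 12 × 11 × 10 × 9 × 8 = 66421555200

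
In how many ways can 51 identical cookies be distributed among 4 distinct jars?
C(51+4-1, 4-1) = C(54, 3) = 24804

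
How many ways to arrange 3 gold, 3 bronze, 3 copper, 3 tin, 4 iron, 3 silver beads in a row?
19! / (3! × 3! × 3! × 3! × 4! × 3!) = 651819168000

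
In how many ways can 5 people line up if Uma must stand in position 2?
Fix one position: (5-1)! = 24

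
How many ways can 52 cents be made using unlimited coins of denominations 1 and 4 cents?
Coefficient of x^52 in 1/(1-x^1) · 1/(1-x^4). Use j coins of 4 for j = 0..⌊52/4⌋ = 13, the rest in 1s: 13 + 1 = 14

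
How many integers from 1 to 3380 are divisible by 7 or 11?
⌊3380/7⌋ + ⌊3380/11⌋ - ⌊3380/77⌋ = 482 + 307 - 43 = 746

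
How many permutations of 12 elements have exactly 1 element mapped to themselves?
Choose the 1 fixed point C(12,1) = 12, derange the rest: !11 = Σ_{j=0}^{11} (-1)^j·11!/j! = 39916800 - 39916800 + 19958400 - 6652800 + 1663200 - 332640 + 55440 - 7920 + 990 - 110 + 11 - 1 = 14684570. Product = 12 × 14684570 = 176214840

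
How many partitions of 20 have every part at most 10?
Let r_j(i) = number of partitions of i into parts ≤ j, for i = 0..20. r_1(i) = 1 for all i; r_j(i) = r_{j-1}(i) + r_j(i-j). Rows j = 2..10: ≤2: 1 1 2 2 3 3 4 4 5 5 6 6 7 7 8 8 9 9 10 10 11; ≤3: 1 1 2 3 4 5 7 8 10 12 14 16 19 21 24 27 30 33 37 40 44; ≤4: 1 1 2 3 5 6 9 11 15 18 23 27 34 39 47 54 64 72 84 94 108; ≤5: 1 1 2 3 5 7 10 13 18 23 30 37 47 57 70 84 101 119 141 164 192; ≤6: 1 1 2 3 5 7 11 14 20 26 35 44 58 71 90 110 136 163 199 235 282; ≤7: 1 1 2 3 5 7 11 15 21 28 38 49 65 82 105 131 164 201 248 300 364; ≤8: 1 1 2 3 5 7 11 15 22 29 40 52 70 89 116 146 186 230 288 352 434; ≤9: 1 1 2 3 5 7 11 15 22 30 41 54 73 94 123 157 201 252 318 393 488; ≤10: 1 1 2 3 5 7 11 15 22 30 42 55 75 97 128 164 212 267 340 423 530. r_10(20) = 530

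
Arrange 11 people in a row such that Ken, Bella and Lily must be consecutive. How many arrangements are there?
Treat the 3 as one block: (11-3+1)! × 3! = 362880 × 6 = 2177280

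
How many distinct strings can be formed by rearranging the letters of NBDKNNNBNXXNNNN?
15! / (1! × 2! × 9! × 2! × 1!) = 900900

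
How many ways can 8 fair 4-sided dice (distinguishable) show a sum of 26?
Coefficient of x^26 in (x + x² + ... + x^4)^8. By inclusion-exclusion on dice exceeding 4: Σ_j (-1)^j C(8,j)·C(26-1-4j, 7) = C(8,0)·C(25,7) - C(8,1)·C(21,7) + C(8,2)·C(17,7) - C(8,3)·C(13,7) + C(8,4)·C(9,7) = 1·480700 - 8·116280 + 28·19448 - 56·1716 + 70·36 = 1428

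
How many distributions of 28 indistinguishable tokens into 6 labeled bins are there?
C(28+6-1, 6-1) = C(33, 5) = 237336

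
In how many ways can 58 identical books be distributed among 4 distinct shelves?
C(58+4-1, 4-1) = C(61, 3) = 35990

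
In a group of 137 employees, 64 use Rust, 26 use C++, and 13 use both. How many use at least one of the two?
|A∪B| = |A| + |B| - |A∩B| = 64 + 26 - 13 = 77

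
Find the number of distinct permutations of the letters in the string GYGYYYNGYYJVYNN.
15! / (1! × 1! × 3! × 7! × 3!) = 7207200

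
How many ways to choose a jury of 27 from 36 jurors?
C(36,27) = 36!/(27!×9!) = 94143280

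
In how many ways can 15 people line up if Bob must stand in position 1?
Fix one position: (15-1)! = 87178291200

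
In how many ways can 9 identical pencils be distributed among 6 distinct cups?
C(9+6-1, 6-1) = C(14, 5) = 2002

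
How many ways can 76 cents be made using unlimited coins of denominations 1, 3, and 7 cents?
Coefficient of x^76 in 1/(1-x^1) · 1/(1-x^3) · 1/(1-x^7). Case on j = number of 7-cent coins (j = 0..10); remainder r = 76 - 7j is made from {1,3} in ⌊r/3⌋+1 ways. r = 76, 69, 62, 55, 48, 41, 34, 27, 20, 13, 6 → 26 + 24 + 21 + 19 + 17 + 14 + 12 + 10 + 7 + 5 + 3 = 158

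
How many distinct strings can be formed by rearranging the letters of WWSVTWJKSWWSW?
13! / (1! × 6! × 3! × 1! × 1! × 1!) = 1441440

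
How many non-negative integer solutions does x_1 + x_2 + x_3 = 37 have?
C(37+3-1, 3-1) = C(39, 2) = 741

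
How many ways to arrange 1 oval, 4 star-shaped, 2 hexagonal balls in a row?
7! / (1! × 4! × 2!) = 105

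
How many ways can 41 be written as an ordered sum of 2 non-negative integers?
C(41+2-1, 2-1) = C(42, 1) = 42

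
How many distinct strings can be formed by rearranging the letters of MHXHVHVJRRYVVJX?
15! / (1! × 2! × 4! × 2! × 2! × 3! × 1!) = 1135134000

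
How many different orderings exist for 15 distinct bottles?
15! = 1307674368000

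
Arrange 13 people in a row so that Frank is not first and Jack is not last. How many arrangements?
By inclusion-exclusion: 13! - 2×(13-1)! + (13-2)! = 6227020800 - 958003200 + 39916800 = 5308934400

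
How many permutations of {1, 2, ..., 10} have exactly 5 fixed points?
Choose the 5 fixed points C(10,5) = 252, derange the rest: !5 = Σ_{j=0}^{5} (-1)^j·5!/j! = 120 - 120 + 60 - 20 + 5 - 1 = 44. Product = 252 × 44 = 11088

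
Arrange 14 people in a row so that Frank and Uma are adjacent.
Treat as block: (14-1)! × 2! = 6227020800 × 2 = 12454041600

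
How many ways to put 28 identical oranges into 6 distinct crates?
C(28+6-1, 6-1) = C(33, 5) = 237336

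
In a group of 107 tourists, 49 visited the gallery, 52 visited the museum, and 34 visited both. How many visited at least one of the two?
|A∪B| = |A| + |B| - |A∩B| = 49 + 52 - 34 = 67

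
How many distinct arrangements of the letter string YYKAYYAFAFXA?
12! / (1! × 1! × 2! × 4! × 4!) = 415800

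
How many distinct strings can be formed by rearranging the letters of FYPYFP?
6! / (2! × 2! × 2!) = 90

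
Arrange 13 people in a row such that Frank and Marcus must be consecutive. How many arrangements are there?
Treat the 2 as one block: (13-2+1)! × 2! = 479001600 × 2 = 958003200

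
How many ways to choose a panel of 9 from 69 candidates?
C(69,9) = 69!/(9!×60!) = 56672074888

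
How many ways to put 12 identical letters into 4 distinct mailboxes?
C(12+4-1, 4-1) = C(15, 3) = 455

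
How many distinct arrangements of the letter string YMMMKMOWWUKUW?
13! / (1! × 2! × 4! × 2! × 3! × 1!) = 10810800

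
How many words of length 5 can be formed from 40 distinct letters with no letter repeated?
P(40,5) = 40!/(40-5)! = 78960960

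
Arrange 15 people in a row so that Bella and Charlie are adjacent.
Treat as block: (15-1)! × 2! = 87178291200 × 2 = 174356582400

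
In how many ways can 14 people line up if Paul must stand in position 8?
Fix one position: (14-1)! = 6227020800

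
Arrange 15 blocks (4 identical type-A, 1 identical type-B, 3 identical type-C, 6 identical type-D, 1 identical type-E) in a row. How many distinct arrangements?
15! / (4! × 1! × 3! × 6! × 1!) = 12612600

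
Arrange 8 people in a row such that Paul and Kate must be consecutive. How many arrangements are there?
Treat the 2 as one block: (8-2+1)! × 2! = 5040 × 2 = 10080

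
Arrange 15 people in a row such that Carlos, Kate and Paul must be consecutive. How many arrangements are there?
Treat the 3 as one block: (15-3+1)! × 3! = 6227020800 × 6 = 37362124800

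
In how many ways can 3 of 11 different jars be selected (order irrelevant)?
C(11,3) = 11!/(3!×8!) = 165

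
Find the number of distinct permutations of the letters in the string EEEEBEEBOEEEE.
13! / (10! × 1! × 2!) = 858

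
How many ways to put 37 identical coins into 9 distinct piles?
C(37+9-1, 9-1) = C(45, 8) = 215553195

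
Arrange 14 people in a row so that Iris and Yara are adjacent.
Treat as block: (14-1)! × 2! = 6227020800 × 2 = 12454041600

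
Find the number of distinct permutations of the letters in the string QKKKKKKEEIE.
11! / (1! × 3! × 1! × 6!) = 9240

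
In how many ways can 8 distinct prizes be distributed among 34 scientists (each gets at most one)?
P(34,8) = 34!/(34-8)! = 732058145280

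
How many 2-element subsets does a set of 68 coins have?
C(68,2) = 68!/(2!×66!) = 2278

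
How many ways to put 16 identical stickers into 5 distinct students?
C(16+5-1, 5-1) = C(20, 4) = 4845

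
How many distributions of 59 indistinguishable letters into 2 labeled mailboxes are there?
C(59+2-1, 2-1) = C(60, 1) = 60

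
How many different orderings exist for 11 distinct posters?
11! = 39916800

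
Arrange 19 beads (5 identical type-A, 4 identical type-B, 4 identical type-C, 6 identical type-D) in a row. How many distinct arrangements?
19! / (5! × 4! × 4! × 6!) = 2444321880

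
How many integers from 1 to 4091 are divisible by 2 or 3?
⌊4091/2⌋ + ⌊4091/3⌋ - ⌊4091/6⌋ = 2045 + 1363 - 681 = 2727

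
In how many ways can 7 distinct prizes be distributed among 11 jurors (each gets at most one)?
P(11,7) = 11!/(11-7)! = 1663200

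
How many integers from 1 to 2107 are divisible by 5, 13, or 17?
⌊2107/5⌋+⌊2107/13⌋+⌊2107/17⌋ - ⌊2107/65⌋-⌊2107/85⌋-⌊2107/221⌋ + ⌊2107/1105⌋ = 421+162+123 - 32-24-9 + 1 = 642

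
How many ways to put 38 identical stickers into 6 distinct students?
C(38+6-1, 6-1) = C(43, 5) = 962598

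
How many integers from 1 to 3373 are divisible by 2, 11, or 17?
⌊3373/2⌋+⌊3373/11⌋+⌊3373/17⌋ - ⌊3373/22⌋-⌊3373/34⌋-⌊3373/187⌋ + ⌊3373/374⌋ = 1686+306+198 - 153-99-18 + 9 = 1929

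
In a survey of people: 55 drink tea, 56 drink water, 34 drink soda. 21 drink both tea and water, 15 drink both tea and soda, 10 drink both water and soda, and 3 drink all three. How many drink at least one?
|A∪B∪C| = 55+56+34-21-15-10+3 = 102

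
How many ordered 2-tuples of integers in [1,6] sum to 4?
Coefficient of x^4 in (x + x² + ... + x^6)^2. By inclusion-exclusion on dice exceeding 6: Σ_j (-1)^j C(2,j)·C(4-1-6j, 1) = C(2,0)·C(3,1) = 1·3 = 3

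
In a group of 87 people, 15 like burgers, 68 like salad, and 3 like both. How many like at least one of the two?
|A∪B| = |A| + |B| - |A∩B| = 15 + 68 - 3 = 80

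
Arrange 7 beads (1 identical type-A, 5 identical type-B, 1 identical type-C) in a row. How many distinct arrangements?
7! / (1! × 5! × 1!) = 42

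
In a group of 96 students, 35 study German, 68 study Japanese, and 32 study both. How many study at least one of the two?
|A∪B| = |A| + |B| - |A∩B| = 35 + 68 - 32 = 71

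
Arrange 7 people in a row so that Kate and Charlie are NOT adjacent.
Total - adjacent = 7! - (7-1)!×2 = 5040 - 1440 = 3600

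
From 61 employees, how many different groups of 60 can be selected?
C(61,60) = 61!/(60!×1!) = 61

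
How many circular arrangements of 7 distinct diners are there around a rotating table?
Circular: fix one position, arrange the rest. (7-1)! = 720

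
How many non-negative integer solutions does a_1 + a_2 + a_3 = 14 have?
C(14+3-1, 3-1) = C(16, 2) = 120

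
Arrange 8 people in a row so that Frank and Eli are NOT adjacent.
Total - adjacent = 8! - (8-1)!×2 = 40320 - 10080 = 30240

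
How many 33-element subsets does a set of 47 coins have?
C(47,33) = 47!/(33!×14!) = 341643774795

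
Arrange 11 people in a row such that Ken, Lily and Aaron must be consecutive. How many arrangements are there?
Treat the 3 as one block: (11-3+1)! × 3! = 362880 × 6 = 2177280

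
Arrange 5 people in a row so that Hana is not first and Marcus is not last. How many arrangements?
By inclusion-exclusion: 5! - 2×(5-1)! + (5-2)! = 120 - 48 + 6 = 78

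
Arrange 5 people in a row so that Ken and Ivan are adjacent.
Treat as block: (5-1)! × 2! = 24 × 2 = 48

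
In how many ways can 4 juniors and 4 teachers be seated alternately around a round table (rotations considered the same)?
Fix one of the juniors: (4-1)! ways for the remaining juniors, × 4! ways for the teachers = 6 × 24 = 144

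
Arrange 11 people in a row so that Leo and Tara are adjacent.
Treat as block: (11-1)! × 2! = 3628800 × 2 = 7257600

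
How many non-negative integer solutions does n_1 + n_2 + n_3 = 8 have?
C(8+3-1, 3-1) = C(10, 2) = 45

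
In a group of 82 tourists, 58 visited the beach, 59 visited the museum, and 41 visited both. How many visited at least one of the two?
|A∪B| = |A| + |B| - |A∩B| = 58 + 59 - 41 = 76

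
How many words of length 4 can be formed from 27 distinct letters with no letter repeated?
P(27,4) = 27!/(27-4)! = 421200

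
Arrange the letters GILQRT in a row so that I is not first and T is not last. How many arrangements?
By inclusion-exclusion: 6! - 2×(6-1)! + (6-2)! = 720 - 240 + 24 = 504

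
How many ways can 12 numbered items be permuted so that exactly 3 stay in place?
Choose the 3 fixed points C(12,3) = 220, derange the rest: !9 = Σ_{j=0}^{9} (-1)^j·9!/j! = 362880 - 362880 + 181440 - 60480 + 15120 - 3024 + 504 - 72 + 9 - 1 = 133496. Product = 220 × 133496 = 29369120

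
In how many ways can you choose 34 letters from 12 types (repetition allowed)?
C(34+12-1, 12-1) = C(45, 11) = 10150595910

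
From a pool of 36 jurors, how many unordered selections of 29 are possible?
C(36,29) = 36!/(29!×7!) = 8347680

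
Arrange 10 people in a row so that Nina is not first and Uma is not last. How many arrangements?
By inclusion-exclusion: 10! - 2×(10-1)! + (10-2)! = 3628800 - 725760 + 40320 = 2943360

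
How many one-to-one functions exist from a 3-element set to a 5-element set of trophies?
P(5,3) = 5!/(5-3)! = 60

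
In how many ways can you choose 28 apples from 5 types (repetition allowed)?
C(28+5-1, 5-1) = C(32, 4) = 35960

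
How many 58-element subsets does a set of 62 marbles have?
C(62,58) = 62!/(58!×4!) = 557845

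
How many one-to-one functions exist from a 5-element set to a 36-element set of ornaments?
P(36,5) = 36!/(36-5)! = 45239040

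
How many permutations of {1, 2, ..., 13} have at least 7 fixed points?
Exactly j fixed points: C(13,j)·!(13-j); sum over j ≥ 7 (derangement numbers via !m = (m-1)·(!(m-1) + !(m-2)): !0..!6 = 1, 0, 1, 2, 9, 44, 265). Σ_{j=7}^{13} C(13,j)·!(13-j) = C(13,7)·!6 + C(13,8)·!5 + C(13,9)·!4 + C(13,10)·!3 + C(13,11)·!2 + C(13,12)·!1 + C(13,13)·!0 = 1716·265 + 1287·44 + 715·9 + 286·2 + 78·1 + 13·0 + 1·1 = 518454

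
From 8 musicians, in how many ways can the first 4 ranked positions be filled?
P(8,4) = 8!/(8-4)! = 1680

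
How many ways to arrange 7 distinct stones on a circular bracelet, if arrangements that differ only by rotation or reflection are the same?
(7-1)!/2 = 720/2 = 360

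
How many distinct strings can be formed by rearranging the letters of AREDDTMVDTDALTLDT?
17! / (1! × 5! × 1! × 2! × 2! × 1! × 1! × 4!) = 30875644800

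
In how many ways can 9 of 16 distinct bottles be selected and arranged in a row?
P(16,9) = 16!/(16-9)! = 4151347200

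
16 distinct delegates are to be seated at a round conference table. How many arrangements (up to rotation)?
Circular: fix one position, arrange the rest. (16-1)! = 1307674368000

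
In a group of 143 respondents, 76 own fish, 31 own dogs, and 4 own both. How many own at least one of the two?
|A∪B| = |A| + |B| - |A∩B| = 76 + 31 - 4 = 103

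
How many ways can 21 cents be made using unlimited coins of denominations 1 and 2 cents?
Coefficient of x^21 in 1/(1-x^1) · 1/(1-x^2). Use j coins of 2 for j = 0..⌊21/2⌋ = 10, the rest in 1s: 10 + 1 = 11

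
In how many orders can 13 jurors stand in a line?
13! = 6227020800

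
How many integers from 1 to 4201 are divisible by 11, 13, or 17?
⌊4201/11⌋+⌊4201/13⌋+⌊4201/17⌋ - ⌊4201/143⌋-⌊4201/187⌋-⌊4201/221⌋ + ⌊4201/2431⌋ = 381+323+247 - 29-22-19 + 1 = 882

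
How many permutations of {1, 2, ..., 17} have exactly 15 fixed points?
Choose the 15 fixed points C(17,15) = 136, derange the rest: !2 = Σ_{j=0}^{2} (-1)^j·2!/j! = 2 - 2 + 1 = 1. Product = 136 × 1 = 136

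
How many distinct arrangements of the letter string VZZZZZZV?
8! / (6! × 2!) = 28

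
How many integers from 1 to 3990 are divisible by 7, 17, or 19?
⌊3990/7⌋+⌊3990/17⌋+⌊3990/19⌋ - ⌊3990/119⌋-⌊3990/133⌋-⌊3990/323⌋ + ⌊3990/2261⌋ = 570+234+210 - 33-30-12 + 1 = 940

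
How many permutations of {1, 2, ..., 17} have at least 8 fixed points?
Exactly j fixed points: C(17,j)·!(17-j); sum over j ≥ 8 (derangement numbers via !m = (m-1)·(!(m-1) + !(m-2)): !0..!9 = 1, 0, 1, 2, 9, 44, 265, 1854, 14833, 133496). Σ_{j=8}^{17} C(17,j)·!(17-j) = C(17,8)·!9 + C(17,9)·!8 + C(17,10)·!7 + C(17,11)·!6 + C(17,12)·!5 + C(17,13)·!4 + C(17,14)·!3 + C(17,15)·!2 + C(17,16)·!1 + C(17,17)·!0 = 24310·133496 + 24310·14833 + 19448·1854 + 12376·265 + 6188·44 + 2380·9 + 680·2 + 136·1 + 17·0 + 1·1 = 3645509411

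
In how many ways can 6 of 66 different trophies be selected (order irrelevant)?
C(66,6) = 66!/(6!×60!) = 90858768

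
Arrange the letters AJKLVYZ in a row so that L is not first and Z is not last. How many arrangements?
By inclusion-exclusion: 7! - 2×(7-1)! + (7-2)! = 5040 - 1440 + 120 = 3720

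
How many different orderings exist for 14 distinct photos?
14! = 87178291200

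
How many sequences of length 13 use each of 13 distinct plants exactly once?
13! = 6227020800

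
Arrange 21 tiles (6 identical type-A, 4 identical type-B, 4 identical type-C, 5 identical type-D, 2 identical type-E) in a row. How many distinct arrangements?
21! / (6! × 4! × 4! × 5! × 2!) = 513307594800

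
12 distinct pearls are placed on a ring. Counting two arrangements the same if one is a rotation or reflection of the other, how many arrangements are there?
(12-1)!/2 = 39916800/2 = 19958400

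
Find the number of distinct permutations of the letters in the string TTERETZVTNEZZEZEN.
17! / (4! × 2! × 4! × 1! × 5! × 1!) = 2572970400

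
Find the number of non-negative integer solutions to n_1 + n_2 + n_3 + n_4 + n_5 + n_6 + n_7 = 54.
C(54+7-1, 7-1) = C(60, 6) = 50063860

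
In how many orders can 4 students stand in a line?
4! = 24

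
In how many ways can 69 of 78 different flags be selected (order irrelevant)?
C(78,69) = 78!/(69!×9!) = 182364632450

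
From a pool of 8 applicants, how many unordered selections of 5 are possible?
C(8,5) = 8!/(5!×3!) = 56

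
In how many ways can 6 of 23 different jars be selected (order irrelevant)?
C(23,6) = 23!/(6!×17!) = 100947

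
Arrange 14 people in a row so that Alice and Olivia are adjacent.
Treat as block: (14-1)! × 2! = 6227020800 × 2 = 12454041600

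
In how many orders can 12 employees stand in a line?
12! = 479001600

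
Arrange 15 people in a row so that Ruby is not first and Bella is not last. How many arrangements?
By inclusion-exclusion: 15! - 2×(15-1)! + (15-2)! = 1307674368000 - 174356582400 + 6227020800 = 1139544806400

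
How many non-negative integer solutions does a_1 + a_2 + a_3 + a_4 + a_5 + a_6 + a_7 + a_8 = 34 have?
C(34+8-1, 8-1) = C(41, 7) = 22481940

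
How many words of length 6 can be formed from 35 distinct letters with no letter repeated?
P(35,6) = 35!/(35-6)! = 1168675200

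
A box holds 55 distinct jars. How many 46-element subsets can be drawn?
C(55,46) = 55!/(46!×9!) = 6358402050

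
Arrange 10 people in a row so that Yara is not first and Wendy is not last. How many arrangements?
By inclusion-exclusion: 10! - 2×(10-1)! + (10-2)! = 3628800 - 725760 + 40320 = 2943360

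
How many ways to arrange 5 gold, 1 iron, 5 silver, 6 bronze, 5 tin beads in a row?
22! / (5! × 1! × 5! × 6! × 5!) = 903421366848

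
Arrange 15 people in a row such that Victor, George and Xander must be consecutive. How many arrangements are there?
Treat the 3 as one block: (15-3+1)! × 3! = 6227020800 × 6 = 37362124800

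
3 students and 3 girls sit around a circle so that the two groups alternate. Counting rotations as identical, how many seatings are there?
Fix one of the students: (3-1)! ways for the remaining students, × 3! ways for the girls = 2 × 6 = 12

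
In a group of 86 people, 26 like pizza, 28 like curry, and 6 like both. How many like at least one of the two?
|A∪B| = |A| + |B| - |A∩B| = 26 + 28 - 6 = 48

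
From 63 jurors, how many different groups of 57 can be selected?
C(63,57) = 63!/(57!×6!) = 67945521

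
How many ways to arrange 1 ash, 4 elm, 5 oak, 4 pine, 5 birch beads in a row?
19! / (1! × 4! × 5! × 4! × 5!) = 14665931280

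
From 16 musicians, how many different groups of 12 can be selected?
C(16,12) = 16!/(12!×4!) = 1820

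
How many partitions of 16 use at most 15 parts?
By conjugation, equals partitions of 16 into parts ≤ 15. Let r_j(i) = number of partitions of i into parts ≤ j, for i = 0..16. r_1(i) = 1 for all i; r_j(i) = r_{j-1}(i) + r_j(i-j). Rows j = 2..15: ≤2: 1 1 2 2 3 3 4 4 5 5 6 6 7 7 8 8 9; ≤3: 1 1 2 3 4 5 7 8 10 12 14 16 19 21 24 27 30; ≤4: 1 1 2 3 5 6 9 11 15 18 23 27 34 39 47 54 64; ≤5: 1 1 2 3 5 7 10 13 18 23 30 37 47 57 70 84 101; ≤6: 1 1 2 3 5 7 11 14 20 26 35 44 58 71 90 110 136; ≤7: 1 1 2 3 5 7 11 15 21 28 38 49 65 82 105 131 164; ≤8: 1 1 2 3 5 7 11 15 22 29 40 52 70 89 116 146 186; ≤9: 1 1 2 3 5 7 11 15 22 30 41 54 73 94 123 157 201; ≤10: 1 1 2 3 5 7 11 15 22 30 42 55 75 97 128 164 212; ≤11: 1 1 2 3 5 7 11 15 22 30 42 56 76 99 131 169 219; ≤12: 1 1 2 3 5 7 11 15 22 30 42 56 77 100 133 172 224; ≤13: 1 1 2 3 5 7 11 15 22 30 42 56 77 101 134 174 227; ≤14: 1 1 2 3 5 7 11 15 22 30 42 56 77 101 135 175 229; ≤15: 1 1 2 3 5 7 11 15 22 30 42 56 77 101 135 176 230. r_15(16) = 230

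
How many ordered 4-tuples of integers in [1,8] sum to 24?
Coefficient of x^24 in (x + x² + ... + x^8)^4. By inclusion-exclusion on dice exceeding 8: Σ_j (-1)^j C(4,j)·C(24-1-8j, 3) = C(4,0)·C(23,3) - C(4,1)·C(15,3) + C(4,2)·C(7,3) = 1·1771 - 4·455 + 6·35 = 161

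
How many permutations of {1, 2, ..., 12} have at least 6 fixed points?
Exactly j fixed points: C(12,j)·!(12-j); sum over j ≥ 6 (derangement numbers via !m = (m-1)·(!(m-1) + !(m-2)): !0..!6 = 1, 0, 1, 2, 9, 44, 265). Σ_{j=6}^{12} C(12,j)·!(12-j) = C(12,6)·!6 + C(12,7)·!5 + C(12,8)·!4 + C(12,9)·!3 + C(12,10)·!2 + C(12,11)·!1 + C(12,12)·!0 = 924·265 + 792·44 + 495·9 + 220·2 + 66·1 + 12·0 + 1·1 = 284670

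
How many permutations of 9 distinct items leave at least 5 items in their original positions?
Exactly j fixed points: C(9,j)·!(9-j); sum over j ≥ 5 (derangement numbers via !m = (m-1)·(!(m-1) + !(m-2)): !0..!4 = 1, 0, 1, 2, 9). Σ_{j=5}^{9} C(9,j)·!(9-j) = C(9,5)·!4 + C(9,6)·!3 + C(9,7)·!2 + C(9,8)·!1 + C(9,9)·!0 = 126·9 + 84·2 + 36·1 + 9·0 + 1·1 = 1339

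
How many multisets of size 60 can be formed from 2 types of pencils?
C(60+2-1, 2-1) = C(61, 1) = 61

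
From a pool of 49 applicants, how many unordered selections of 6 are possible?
C(49,6) = 49!/(6!×43!) = 13983816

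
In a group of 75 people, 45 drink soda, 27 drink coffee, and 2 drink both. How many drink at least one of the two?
|A∪B| = |A| + |B| - |A∩B| = 45 + 27 - 2 = 70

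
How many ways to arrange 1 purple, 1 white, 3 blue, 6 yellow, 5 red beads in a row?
16! / (1! × 1! × 3! × 6! × 5!) = 40360320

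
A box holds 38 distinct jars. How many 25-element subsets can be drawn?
C(38,25) = 38!/(25!×13!) = 5414950296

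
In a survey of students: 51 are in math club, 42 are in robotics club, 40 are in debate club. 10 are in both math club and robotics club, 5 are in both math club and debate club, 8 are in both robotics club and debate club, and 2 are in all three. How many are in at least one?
|A∪B∪C| = 51+42+40-10-5-8+2 = 112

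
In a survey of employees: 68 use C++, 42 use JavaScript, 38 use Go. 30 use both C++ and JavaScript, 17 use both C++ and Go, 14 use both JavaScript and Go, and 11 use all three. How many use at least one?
|A∪B∪C| = 68+42+38-30-17-14+11 = 98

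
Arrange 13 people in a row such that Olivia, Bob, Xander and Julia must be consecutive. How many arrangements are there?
Treat the 4 as one block: (13-4+1)! × 4! = 3628800 × 24 = 87091200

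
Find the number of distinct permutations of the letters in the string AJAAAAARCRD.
11! / (1! × 2! × 1! × 1! × 6!) = 27720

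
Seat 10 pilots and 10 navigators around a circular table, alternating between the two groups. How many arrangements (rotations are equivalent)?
Fix one of the pilots: (10-1)! ways for the remaining pilots, × 10! ways for the navigators = 362880 × 3628800 = 1316818944000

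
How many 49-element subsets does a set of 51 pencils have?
C(51,49) = 51!/(49!×2!) = 1275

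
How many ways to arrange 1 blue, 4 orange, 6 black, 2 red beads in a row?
13! / (1! × 4! × 6! × 2!) = 180180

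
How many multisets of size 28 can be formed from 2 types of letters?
C(28+2-1, 2-1) = C(29, 1) = 29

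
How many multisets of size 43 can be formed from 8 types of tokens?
C(43+8-1, 8-1) = C(50, 7) = 99884400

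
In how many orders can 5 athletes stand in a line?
5! = 120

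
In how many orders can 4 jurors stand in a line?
4! = 24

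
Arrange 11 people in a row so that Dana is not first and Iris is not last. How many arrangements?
By inclusion-exclusion: 11! - 2×(11-1)! + (11-2)! = 39916800 - 7257600 + 362880 = 33022080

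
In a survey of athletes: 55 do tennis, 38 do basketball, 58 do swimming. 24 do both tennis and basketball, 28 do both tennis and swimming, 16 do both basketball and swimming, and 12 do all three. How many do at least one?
|A∪B∪C| = 55+38+58-24-28-16+12 = 95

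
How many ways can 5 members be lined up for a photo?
5! = 120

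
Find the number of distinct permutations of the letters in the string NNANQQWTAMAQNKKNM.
17! / (2! × 1! × 5! × 1! × 3! × 3! × 2!) = 20583763200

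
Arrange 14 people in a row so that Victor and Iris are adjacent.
Treat as block: (14-1)! × 2! = 6227020800 × 2 = 12454041600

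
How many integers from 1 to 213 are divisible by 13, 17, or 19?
⌊213/13⌋+⌊213/17⌋+⌊213/19⌋ - ⌊213/221⌋-⌊213/247⌋-⌊213/323⌋ + ⌊213/4199⌋ = 16+12+11 - 0-0-0 + 0 = 39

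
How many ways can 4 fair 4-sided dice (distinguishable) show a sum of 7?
Coefficient of x^7 in (x + x² + ... + x^4)^4. By inclusion-exclusion on dice exceeding 4: Σ_j (-1)^j C(4,j)·C(7-1-4j, 3) = C(4,0)·C(6,3) = 1·20 = 20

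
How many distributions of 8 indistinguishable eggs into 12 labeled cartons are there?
C(8+12-1, 12-1) = C(19, 11) = 75582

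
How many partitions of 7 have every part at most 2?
Let r_j(i) = number of partitions of i into parts ≤ j, for i = 0..7. r_1(i) = 1 for all i; r_j(i) = r_{j-1}(i) + r_j(i-j). Rows j = 2..2: ≤2: 1 1 2 2 3 3 4 4. r_2(7) = 4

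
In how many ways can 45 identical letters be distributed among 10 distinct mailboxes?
C(45+10-1, 10-1) = C(54, 9) = 5317936260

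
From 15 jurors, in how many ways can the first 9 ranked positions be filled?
P(15,9) = 15!/(15-9)! = 1816214400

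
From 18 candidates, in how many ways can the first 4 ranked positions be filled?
P(18,4) = 18!/(18-4)! = 73440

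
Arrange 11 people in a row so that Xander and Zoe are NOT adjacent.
Total - adjacent = 11! - (11-1)!×2 = 39916800 - 7257600 = 32659200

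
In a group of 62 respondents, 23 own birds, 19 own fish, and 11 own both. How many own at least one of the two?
|A∪B| = |A| + |B| - |A∩B| = 23 + 19 - 11 = 31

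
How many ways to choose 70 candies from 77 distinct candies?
C(77,70) = 77!/(70!×7!) = 2404808340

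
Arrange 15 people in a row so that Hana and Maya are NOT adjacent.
Total - adjacent = 15! - (15-1)!×2 = 1307674368000 - 174356582400 = 1133317785600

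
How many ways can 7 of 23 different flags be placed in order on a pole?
P(23,7) = 23!/(23-7)! = 1235591280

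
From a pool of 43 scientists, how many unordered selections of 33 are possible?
C(43,33) = 43!/(33!×10!) = 1917334783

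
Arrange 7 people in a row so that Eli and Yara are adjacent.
Treat as block: (7-1)! × 2! = 720 × 2 = 1440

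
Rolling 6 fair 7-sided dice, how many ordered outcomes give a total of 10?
Coefficient of x^10 in (x + x² + ... + x^7)^6. By inclusion-exclusion on dice exceeding 7: Σ_j (-1)^j C(6,j)·C(10-1-7j, 5) = C(6,0)·C(9,5) = 1·126 = 126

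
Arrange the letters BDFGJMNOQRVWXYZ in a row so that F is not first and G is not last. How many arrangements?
By inclusion-exclusion: 15! - 2×(15-1)! + (15-2)! = 1307674368000 - 174356582400 + 6227020800 = 1139544806400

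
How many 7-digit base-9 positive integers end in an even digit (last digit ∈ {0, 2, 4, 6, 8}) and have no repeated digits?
Last∈{0,2,4,6,8}. Last=0: 20160. Last nonzero: 4×7×P(7,5) = 70560. Total = 90720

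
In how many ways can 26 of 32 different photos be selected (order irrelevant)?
C(32,26) = 32!/(26!×6!) = 906192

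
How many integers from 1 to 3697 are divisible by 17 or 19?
⌊3697/17⌋ + ⌊3697/19⌋ - ⌊3697/323⌋ = 217 + 194 - 11 = 400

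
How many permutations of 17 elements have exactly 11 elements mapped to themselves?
Choose the 11 fixed points C(17,11) = 12376, derange the rest: !6 = Σ_{j=0}^{6} (-1)^j·6!/j! = 720 - 720 + 360 - 120 + 30 - 6 + 1 = 265. Product = 12376 × 265 = 3279640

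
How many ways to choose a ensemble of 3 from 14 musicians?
C(14,3) = 14!/(3!×11!) = 364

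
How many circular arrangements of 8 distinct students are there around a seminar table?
Circular: fix one position, arrange the rest. (8-1)! = 5040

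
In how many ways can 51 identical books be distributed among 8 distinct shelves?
C(51+8-1, 8-1) = C(58, 7) = 300674088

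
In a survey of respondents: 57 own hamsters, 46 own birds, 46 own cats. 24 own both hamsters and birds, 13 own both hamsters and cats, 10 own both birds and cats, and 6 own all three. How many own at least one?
|A∪B∪C| = 57+46+46-24-13-10+6 = 108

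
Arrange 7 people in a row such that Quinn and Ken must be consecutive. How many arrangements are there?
Treat the 2 as one block: (7-2+1)! × 2! = 720 × 2 = 1440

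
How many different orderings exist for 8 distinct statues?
8! = 40320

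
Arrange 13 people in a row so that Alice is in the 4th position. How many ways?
Fix one position: (13-1)! = 479001600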